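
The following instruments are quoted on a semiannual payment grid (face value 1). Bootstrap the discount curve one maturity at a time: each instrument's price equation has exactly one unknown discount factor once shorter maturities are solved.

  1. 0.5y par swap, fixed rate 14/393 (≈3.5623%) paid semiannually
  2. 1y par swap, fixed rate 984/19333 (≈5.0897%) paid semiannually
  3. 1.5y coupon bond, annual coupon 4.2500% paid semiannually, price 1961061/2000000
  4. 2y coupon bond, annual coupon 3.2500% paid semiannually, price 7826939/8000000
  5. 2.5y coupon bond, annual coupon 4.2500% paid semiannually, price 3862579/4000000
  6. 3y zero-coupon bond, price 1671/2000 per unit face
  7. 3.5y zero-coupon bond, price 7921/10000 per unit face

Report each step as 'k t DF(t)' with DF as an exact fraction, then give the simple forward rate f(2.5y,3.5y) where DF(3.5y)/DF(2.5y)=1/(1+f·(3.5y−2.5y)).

step 1 [0.5y] swap r/2=7/393: DF=(1 − 7/393·(0))/(1+7/393) = 393/400 ≈ 0.982500
step 2 [1y] swap r/2=492/19333: DF=(1 − 492/19333·(0.982500))/(1+492/19333) = 2377/2500 ≈ 0.950800
step 3 [1.5y] bond c/2=17/800: DF=(1961061/2000000 − 17/800·(0.982500+0.950800))/(1+17/800) = 9199/10000 ≈ 0.919900
step 4 [2y] bond c/2=13/800: DF=(7826939/8000000 − 13/800·(0.982500+0.950800+0.919900))/(1+13/800) = 9171/10000 ≈ 0.917100
step 5 [2.5y] bond c/2=17/800: DF=(3862579/4000000 − 17/800·(0.982500+0.950800+0.919900+0.917100))/(1+17/800) = 8671/10000 ≈ 0.867100
step 6 [3y] zero: DF = P = 1671/2000 ≈ 0.835500
step 7 [3.5y] zero: DF = P = 7921/10000 ≈ 0.792100

1 1/2 393/400
2 1 2377/2500
3 3/2 9199/10000
4 2 9171/10000
5 5/2 8671/10000
6 3 1671/2000
7 7/2 7921/10000
f(2.5y,3.5y) = ((8671/10000)/(7921/10000) − 1)/(1) = 750/7921 ≈ 9.4685%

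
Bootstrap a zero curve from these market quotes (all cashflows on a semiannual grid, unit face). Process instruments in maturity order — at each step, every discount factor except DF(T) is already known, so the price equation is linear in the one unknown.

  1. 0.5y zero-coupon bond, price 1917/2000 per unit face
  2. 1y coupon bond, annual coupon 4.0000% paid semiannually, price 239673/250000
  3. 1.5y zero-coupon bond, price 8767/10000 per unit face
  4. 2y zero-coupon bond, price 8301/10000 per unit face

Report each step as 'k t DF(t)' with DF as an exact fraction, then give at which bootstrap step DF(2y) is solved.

step 1 [0.5y] zero: DF = P = 1917/2000 ≈ 0.958500
step 2 [1y] bond c/2=1/50: DF=(239673/250000 − 1/50·(0.958500))/(1+1/50) = 9211/10000 ≈ 0.921100
step 3 [1.5y] zero: DF = P = 8767/10000 ≈ 0.876700
step 4 [2y] zero: DF = P = 8301/10000 ≈ 0.830100

1 1/2 1917/2000
2 1 9211/10000
3 3/2 8767/10000
4 2 8301/10000
DF(2y) is solved at step 4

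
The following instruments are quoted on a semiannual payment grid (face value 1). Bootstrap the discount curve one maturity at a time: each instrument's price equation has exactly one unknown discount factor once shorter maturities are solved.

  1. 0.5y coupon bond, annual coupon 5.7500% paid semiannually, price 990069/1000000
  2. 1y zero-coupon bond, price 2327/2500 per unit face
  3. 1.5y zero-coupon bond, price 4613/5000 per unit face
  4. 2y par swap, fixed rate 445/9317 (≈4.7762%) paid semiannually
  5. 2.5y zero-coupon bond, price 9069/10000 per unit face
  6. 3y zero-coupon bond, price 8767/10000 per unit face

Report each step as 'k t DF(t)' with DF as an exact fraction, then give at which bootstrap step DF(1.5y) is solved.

1 1/2 1203/1250
2 1 2327/2500
3 3/2 4613/5000
4 2 911/1000
5 5/2 9069/10000
6 3 8767/10000
DF(1.5y) is solved at step 3

step 1 [0.5y] bond c/2=23/800: DF=(990069/1000000 − 23/800·(0))/(1+23/800) = 1203/1250 ≈ 0.962400
step 2 [1y] zero: DF = P = 2327/2500 ≈ 0.930800
step 3 [1.5y] zero: DF = P = 4613/5000 ≈ 0.922600
step 4 [2y] swap r/2=445/18634: DF=(1 − 445/18634·(0.962400+0.930800+0.922600))/(1+445/18634) = 911/1000 ≈ 0.911000
step 5 [2.5y] zero: DF = P = 9069/10000 ≈ 0.906900
step 6 [3y] zero: DF = P = 8767/10000 ≈ 0.876700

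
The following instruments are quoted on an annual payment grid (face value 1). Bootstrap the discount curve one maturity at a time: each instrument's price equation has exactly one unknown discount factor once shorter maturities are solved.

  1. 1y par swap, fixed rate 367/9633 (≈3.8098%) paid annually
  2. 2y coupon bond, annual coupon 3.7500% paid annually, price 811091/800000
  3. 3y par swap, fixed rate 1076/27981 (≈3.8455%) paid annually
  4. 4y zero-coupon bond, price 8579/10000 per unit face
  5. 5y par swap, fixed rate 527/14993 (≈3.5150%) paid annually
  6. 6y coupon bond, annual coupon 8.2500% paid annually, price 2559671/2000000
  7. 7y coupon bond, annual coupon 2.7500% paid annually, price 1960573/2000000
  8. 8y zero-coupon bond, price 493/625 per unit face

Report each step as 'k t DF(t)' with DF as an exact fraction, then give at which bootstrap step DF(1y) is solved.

step 1 [1y] swap r/1=367/9633: DF=(1 − 367/9633·(0))/(1+367/9633) = 9633/10000 ≈ 0.963300
step 2 [2y] bond c/1=3/80: DF=(811091/800000 − 3/80·(0.963300))/(1+3/80) = 589/625 ≈ 0.942400
step 3 [3y] swap r/1=1076/27981: DF=(1 − 1076/27981·(0.963300+0.942400))/(1+1076/27981) = 2231/2500 ≈ 0.892400
step 4 [4y] zero: DF = P = 8579/10000 ≈ 0.857900
step 5 [5y] swap r/1=527/14993: DF=(1 − 527/14993·(0.963300+0.942400+0.892400+0.857900))/(1+527/14993) = 8419/10000 ≈ 0.841900
step 6 [6y] bond c/1=33/400: DF=(2559671/2000000 − 33/400·(0.963300+0.942400+0.892400+0.857900+0.841900))/(1+33/400) = 1679/2000 ≈ 0.839500
step 7 [7y] bond c/1=11/400: DF=(1960573/2000000 − 11/400·(0.963300+0.942400+0.892400+0.857900+0.841900+0.839500))/(1+11/400) = 507/625 ≈ 0.811200
step 8 [8y] zero: DF = P = 493/625 ≈ 0.788800

1 1 9633/10000
2 2 589/625
3 3 2231/2500
4 4 8579/10000
5 5 8419/10000
6 6 1679/2000
7 7 507/625
8 8 493/625
DF(1y) is solved at step 1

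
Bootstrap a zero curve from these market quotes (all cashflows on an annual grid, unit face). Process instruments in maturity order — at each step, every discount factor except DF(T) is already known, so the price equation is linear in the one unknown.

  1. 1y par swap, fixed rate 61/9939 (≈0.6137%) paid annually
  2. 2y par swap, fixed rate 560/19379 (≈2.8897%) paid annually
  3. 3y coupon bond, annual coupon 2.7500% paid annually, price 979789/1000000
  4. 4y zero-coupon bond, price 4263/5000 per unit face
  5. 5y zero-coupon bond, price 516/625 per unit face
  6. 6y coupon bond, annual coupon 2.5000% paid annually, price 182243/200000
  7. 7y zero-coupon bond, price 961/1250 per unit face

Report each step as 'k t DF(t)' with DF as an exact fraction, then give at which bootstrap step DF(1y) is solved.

1 1 9939/10000
2 2 118/125
3 3 9017/10000
4 4 4263/5000
5 5 516/625
6 6 1947/2500
7 7 961/1250
DF(1y) is solved at step 1

step 1 [1y] swap r/1=61/9939: DF=(1 − 61/9939·(0))/(1+61/9939) = 9939/10000 ≈ 0.993900
step 2 [2y] swap r/1=560/19379: DF=(1 − 560/19379·(0.993900))/(1+560/19379) = 118/125 ≈ 0.944000
step 3 [3y] bond c/1=11/400: DF=(979789/1000000 − 11/400·(0.993900+0.944000))/(1+11/400) = 9017/10000 ≈ 0.901700
step 4 [4y] zero: DF = P = 4263/5000 ≈ 0.852600
step 5 [5y] zero: DF = P = 516/625 ≈ 0.825600
step 6 [6y] bond c/1=1/40: DF=(182243/200000 − 1/40·(0.993900+0.944000+0.901700+0.852600+0.825600))/(1+1/40) = 1947/2500 ≈ 0.778800
step 7 [7y] zero: DF = P = 961/1250 ≈ 0.768800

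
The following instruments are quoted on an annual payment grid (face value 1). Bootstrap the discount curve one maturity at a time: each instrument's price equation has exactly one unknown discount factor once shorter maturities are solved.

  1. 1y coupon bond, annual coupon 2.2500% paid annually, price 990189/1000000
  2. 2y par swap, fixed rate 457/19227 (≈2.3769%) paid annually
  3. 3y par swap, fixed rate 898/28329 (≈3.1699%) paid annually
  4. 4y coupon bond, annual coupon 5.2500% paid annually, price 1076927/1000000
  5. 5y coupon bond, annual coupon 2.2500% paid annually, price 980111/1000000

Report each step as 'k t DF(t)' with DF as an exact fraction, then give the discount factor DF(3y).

1 1 2421/2500
2 2 9543/10000
3 3 4551/5000
4 4 8819/10000
5 5 548/625
DF(3y) = 4551/5000 ≈ 0.910200

step 1 [1y] bond c/1=9/400: DF=(990189/1000000 − 9/400·(0))/(1+9/400) = 2421/2500 ≈ 0.968400
step 2 [2y] swap r/1=457/19227: DF=(1 − 457/19227·(0.968400))/(1+457/19227) = 9543/10000 ≈ 0.954300
step 3 [3y] swap r/1=898/28329: DF=(1 − 898/28329·(0.968400+0.954300))/(1+898/28329) = 4551/5000 ≈ 0.910200
step 4 [4y] bond c/1=21/400: DF=(1076927/1000000 − 21/400·(0.968400+0.954300+0.910200))/(1+21/400) = 8819/10000 ≈ 0.881900
step 5 [5y] bond c/1=9/400: DF=(980111/1000000 − 9/400·(0.968400+0.954300+0.910200+0.881900))/(1+9/400) = 548/625 ≈ 0.876800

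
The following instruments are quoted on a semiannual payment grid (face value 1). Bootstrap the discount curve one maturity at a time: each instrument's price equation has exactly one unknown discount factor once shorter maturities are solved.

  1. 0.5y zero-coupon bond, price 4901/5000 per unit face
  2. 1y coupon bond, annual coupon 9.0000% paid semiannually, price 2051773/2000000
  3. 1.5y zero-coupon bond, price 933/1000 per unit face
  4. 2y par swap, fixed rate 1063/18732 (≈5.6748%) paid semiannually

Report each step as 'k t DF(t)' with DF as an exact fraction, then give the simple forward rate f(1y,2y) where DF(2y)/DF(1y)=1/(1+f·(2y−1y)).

1 1/2 4901/5000
2 1 1879/2000
3 3/2 933/1000
4 2 8937/10000
f(1y,2y) = ((1879/2000)/(8937/10000) − 1)/(1) = 458/8937 ≈ 5.1248%

step 1 [0.5y] zero: DF = P = 4901/5000 ≈ 0.980200
step 2 [1y] bond c/2=9/200: DF=(2051773/2000000 − 9/200·(0.980200))/(1+9/200) = 1879/2000 ≈ 0.939500
step 3 [1.5y] zero: DF = P = 933/1000 ≈ 0.933000
step 4 [2y] swap r/2=1063/37464: DF=(1 − 1063/37464·(0.980200+0.939500+0.933000))/(1+1063/37464) = 8937/10000 ≈ 0.893700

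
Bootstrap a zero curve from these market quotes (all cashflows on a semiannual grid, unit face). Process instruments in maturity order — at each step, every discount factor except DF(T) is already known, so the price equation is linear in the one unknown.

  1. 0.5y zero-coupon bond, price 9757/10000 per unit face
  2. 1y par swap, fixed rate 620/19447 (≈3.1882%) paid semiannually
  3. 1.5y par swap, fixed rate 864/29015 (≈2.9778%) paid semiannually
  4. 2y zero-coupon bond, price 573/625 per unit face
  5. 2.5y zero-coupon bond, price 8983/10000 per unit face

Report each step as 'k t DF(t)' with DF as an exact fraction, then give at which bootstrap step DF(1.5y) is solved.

step 1 [0.5y] zero: DF = P = 9757/10000 ≈ 0.975700
step 2 [1y] swap r/2=310/19447: DF=(1 − 310/19447·(0.975700))/(1+310/19447) = 969/1000 ≈ 0.969000
step 3 [1.5y] swap r/2=432/29015: DF=(1 − 432/29015·(0.975700+0.969000))/(1+432/29015) = 598/625 ≈ 0.956800
step 4 [2y] zero: DF = P = 573/625 ≈ 0.916800
step 5 [2.5y] zero: DF = P = 8983/10000 ≈ 0.898300

1 1/2 9757/10000
2 1 969/1000
3 3/2 598/625
4 2 573/625
5 5/2 8983/10000
DF(1.5y) is solved at step 3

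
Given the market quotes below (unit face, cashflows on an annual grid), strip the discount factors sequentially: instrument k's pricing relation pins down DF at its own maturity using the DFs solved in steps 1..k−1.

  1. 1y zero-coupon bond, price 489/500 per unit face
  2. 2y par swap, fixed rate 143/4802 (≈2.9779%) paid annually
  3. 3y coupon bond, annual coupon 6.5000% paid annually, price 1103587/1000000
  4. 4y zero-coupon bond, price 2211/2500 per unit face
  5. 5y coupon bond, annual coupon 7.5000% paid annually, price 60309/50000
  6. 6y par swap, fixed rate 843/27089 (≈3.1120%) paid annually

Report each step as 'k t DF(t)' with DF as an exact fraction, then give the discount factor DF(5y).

step 1 [1y] zero: DF = P = 489/500 ≈ 0.978000
step 2 [2y] swap r/1=143/4802: DF=(1 − 143/4802·(0.978000))/(1+143/4802) = 2357/2500 ≈ 0.942800
step 3 [3y] bond c/1=13/200: DF=(1103587/1000000 − 13/200·(0.978000+0.942800))/(1+13/200) = 919/1000 ≈ 0.919000
step 4 [4y] zero: DF = P = 2211/2500 ≈ 0.884400
step 5 [5y] bond c/1=3/40: DF=(60309/50000 − 3/40·(0.978000+0.942800+0.919000+0.884400))/(1+3/40) = 4311/5000 ≈ 0.862200
step 6 [6y] swap r/1=843/27089: DF=(1 − 843/27089·(0.978000+0.942800+0.919000+0.884400+0.862200))/(1+843/27089) = 4157/5000 ≈ 0.831400

1 1 489/500
2 2 2357/2500
3 3 919/1000
4 4 2211/2500
5 5 4311/5000
6 6 4157/5000
DF(5y) = 4311/5000 ≈ 0.862200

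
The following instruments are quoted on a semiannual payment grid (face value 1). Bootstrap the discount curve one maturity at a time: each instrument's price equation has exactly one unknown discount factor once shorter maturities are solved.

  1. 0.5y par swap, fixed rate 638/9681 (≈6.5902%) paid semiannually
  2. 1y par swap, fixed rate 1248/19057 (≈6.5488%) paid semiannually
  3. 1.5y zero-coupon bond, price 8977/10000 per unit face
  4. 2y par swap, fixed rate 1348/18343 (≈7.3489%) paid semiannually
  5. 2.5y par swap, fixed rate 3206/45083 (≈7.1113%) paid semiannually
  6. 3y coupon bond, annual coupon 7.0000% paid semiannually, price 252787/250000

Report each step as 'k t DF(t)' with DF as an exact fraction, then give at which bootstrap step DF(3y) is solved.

1 1/2 9681/10000
2 1 586/625
3 3/2 8977/10000
4 2 2163/2500
5 5/2 8397/10000
6 3 1649/2000
DF(3y) is solved at step 6

step 1 [0.5y] swap r/2=319/9681: DF=(1 − 319/9681·(0))/(1+319/9681) = 9681/10000 ≈ 0.968100
step 2 [1y] swap r/2=624/19057: DF=(1 − 624/19057·(0.968100))/(1+624/19057) = 586/625 ≈ 0.937600
step 3 [1.5y] zero: DF = P = 8977/10000 ≈ 0.897700
step 4 [2y] swap r/2=674/18343: DF=(1 − 674/18343·(0.968100+0.937600+0.897700))/(1+674/18343) = 2163/2500 ≈ 0.865200
step 5 [2.5y] swap r/2=1603/45083: DF=(1 − 1603/45083·(0.968100+0.937600+0.897700+0.865200))/(1+1603/45083) = 8397/10000 ≈ 0.839700
step 6 [3y] bond c/2=7/200: DF=(252787/250000 − 7/200·(0.968100+0.937600+0.897700+0.865200+0.839700))/(1+7/200) = 1649/2000 ≈ 0.824500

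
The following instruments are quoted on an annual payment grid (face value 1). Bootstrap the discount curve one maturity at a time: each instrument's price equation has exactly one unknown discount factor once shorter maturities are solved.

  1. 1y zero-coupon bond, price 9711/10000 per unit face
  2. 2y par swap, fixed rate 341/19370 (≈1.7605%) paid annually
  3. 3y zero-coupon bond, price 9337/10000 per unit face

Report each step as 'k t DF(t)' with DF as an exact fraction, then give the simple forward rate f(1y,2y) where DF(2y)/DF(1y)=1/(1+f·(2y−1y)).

1 1 9711/10000
2 2 9659/10000
3 3 9337/10000
f(1y,2y) = ((9711/10000)/(9659/10000) − 1)/(1) = 4/743 ≈ 0.5384%

step 1 [1y] zero: DF = P = 9711/10000 ≈ 0.971100
step 2 [2y] swap r/1=341/19370: DF=(1 − 341/19370·(0.971100))/(1+341/19370) = 9659/10000 ≈ 0.965900
step 3 [3y] zero: DF = P = 9337/10000 ≈ 0.933700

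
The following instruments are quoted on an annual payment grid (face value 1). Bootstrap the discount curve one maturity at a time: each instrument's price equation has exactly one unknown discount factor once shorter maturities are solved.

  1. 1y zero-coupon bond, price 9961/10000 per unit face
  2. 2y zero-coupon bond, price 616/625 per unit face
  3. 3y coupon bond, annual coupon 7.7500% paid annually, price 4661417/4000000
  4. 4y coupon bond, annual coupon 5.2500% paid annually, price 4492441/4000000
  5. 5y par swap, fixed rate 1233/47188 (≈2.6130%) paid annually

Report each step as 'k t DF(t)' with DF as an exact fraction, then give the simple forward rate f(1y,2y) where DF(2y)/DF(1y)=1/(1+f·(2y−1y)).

step 1 [1y] zero: DF = P = 9961/10000 ≈ 0.996100
step 2 [2y] zero: DF = P = 616/625 ≈ 0.985600
step 3 [3y] bond c/1=31/400: DF=(4661417/4000000 − 31/400·(0.996100+0.985600))/(1+31/400) = 939/1000 ≈ 0.939000
step 4 [4y] bond c/1=21/400: DF=(4492441/4000000 − 21/400·(0.996100+0.985600+0.939000))/(1+21/400) = 4607/5000 ≈ 0.921400
step 5 [5y] swap r/1=1233/47188: DF=(1 − 1233/47188·(0.996100+0.985600+0.939000+0.921400))/(1+1233/47188) = 8767/10000 ≈ 0.876700

1 1 9961/10000
2 2 616/625
3 3 939/1000
4 4 4607/5000
5 5 8767/10000
f(1y,2y) = ((9961/10000)/(616/625) − 1)/(1) = 15/1408 ≈ 1.0653%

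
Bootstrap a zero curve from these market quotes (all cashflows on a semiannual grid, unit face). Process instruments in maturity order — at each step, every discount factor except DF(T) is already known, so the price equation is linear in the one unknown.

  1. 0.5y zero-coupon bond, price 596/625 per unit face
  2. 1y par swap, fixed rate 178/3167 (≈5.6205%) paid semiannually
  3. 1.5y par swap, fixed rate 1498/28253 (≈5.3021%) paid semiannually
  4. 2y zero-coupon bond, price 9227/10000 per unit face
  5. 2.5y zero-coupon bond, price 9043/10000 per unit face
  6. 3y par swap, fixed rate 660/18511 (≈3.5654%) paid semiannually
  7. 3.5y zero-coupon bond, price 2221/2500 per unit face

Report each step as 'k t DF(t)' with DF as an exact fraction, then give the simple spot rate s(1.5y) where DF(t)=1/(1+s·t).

step 1 [0.5y] zero: DF = P = 596/625 ≈ 0.953600
step 2 [1y] swap r/2=89/3167: DF=(1 − 89/3167·(0.953600))/(1+89/3167) = 4733/5000 ≈ 0.946600
step 3 [1.5y] swap r/2=749/28253: DF=(1 − 749/28253·(0.953600+0.946600))/(1+749/28253) = 9251/10000 ≈ 0.925100
step 4 [2y] zero: DF = P = 9227/10000 ≈ 0.922700
step 5 [2.5y] zero: DF = P = 9043/10000 ≈ 0.904300
step 6 [3y] swap r/2=330/18511: DF=(1 − 330/18511·(0.953600+0.946600+0.925100+0.922700+0.904300))/(1+330/18511) = 901/1000 ≈ 0.901000
step 7 [3.5y] zero: DF = P = 2221/2500 ≈ 0.888400

1 1/2 596/625
2 1 4733/5000
3 3/2 9251/10000
4 2 9227/10000
5 5/2 9043/10000
6 3 901/1000
7 7/2 2221/2500
s(1.5y) = (1/(9251/10000) − 1)/(3/2) = 1498/27753 ≈ 5.3976%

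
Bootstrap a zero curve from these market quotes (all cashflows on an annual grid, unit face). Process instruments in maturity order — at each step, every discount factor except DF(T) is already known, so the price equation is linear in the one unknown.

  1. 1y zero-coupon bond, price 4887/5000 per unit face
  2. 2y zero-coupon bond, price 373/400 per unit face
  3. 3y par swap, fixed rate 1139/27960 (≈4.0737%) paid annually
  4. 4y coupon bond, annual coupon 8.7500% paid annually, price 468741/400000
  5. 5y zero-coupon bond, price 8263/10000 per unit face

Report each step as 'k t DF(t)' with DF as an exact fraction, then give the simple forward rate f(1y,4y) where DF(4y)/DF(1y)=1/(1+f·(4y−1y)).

1 1 4887/5000
2 2 373/400
3 3 8861/10000
4 4 4263/5000
5 5 8263/10000
f(1y,4y) = ((4887/5000)/(4263/5000) − 1)/(3) = 208/4263 ≈ 4.8792%

step 1 [1y] zero: DF = P = 4887/5000 ≈ 0.977400
step 2 [2y] zero: DF = P = 373/400 ≈ 0.932500
step 3 [3y] swap r/1=1139/27960: DF=(1 − 1139/27960·(0.977400+0.932500))/(1+1139/27960) = 8861/10000 ≈ 0.886100
step 4 [4y] bond c/1=7/80: DF=(468741/400000 − 7/80·(0.977400+0.932500+0.886100))/(1+7/80) = 4263/5000 ≈ 0.852600
step 5 [5y] zero: DF = P = 8263/10000 ≈ 0.826300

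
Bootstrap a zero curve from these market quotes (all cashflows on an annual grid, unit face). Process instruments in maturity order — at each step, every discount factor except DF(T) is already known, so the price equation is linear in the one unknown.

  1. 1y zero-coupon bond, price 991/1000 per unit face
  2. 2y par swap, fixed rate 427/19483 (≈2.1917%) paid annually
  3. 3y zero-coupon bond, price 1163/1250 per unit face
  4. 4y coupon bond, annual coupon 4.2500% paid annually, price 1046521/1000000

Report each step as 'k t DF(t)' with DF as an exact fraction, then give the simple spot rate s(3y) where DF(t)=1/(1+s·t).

step 1 [1y] zero: DF = P = 991/1000 ≈ 0.991000
step 2 [2y] swap r/1=427/19483: DF=(1 − 427/19483·(0.991000))/(1+427/19483) = 9573/10000 ≈ 0.957300
step 3 [3y] zero: DF = P = 1163/1250 ≈ 0.930400
step 4 [4y] bond c/1=17/400: DF=(1046521/1000000 − 17/400·(0.991000+0.957300+0.930400))/(1+17/400) = 1773/2000 ≈ 0.886500

1 1 991/1000
2 2 9573/10000
3 3 1163/1250
4 4 1773/2000
s(3y) = (1/(1163/1250) − 1)/(3) = 29/1163 ≈ 2.4936%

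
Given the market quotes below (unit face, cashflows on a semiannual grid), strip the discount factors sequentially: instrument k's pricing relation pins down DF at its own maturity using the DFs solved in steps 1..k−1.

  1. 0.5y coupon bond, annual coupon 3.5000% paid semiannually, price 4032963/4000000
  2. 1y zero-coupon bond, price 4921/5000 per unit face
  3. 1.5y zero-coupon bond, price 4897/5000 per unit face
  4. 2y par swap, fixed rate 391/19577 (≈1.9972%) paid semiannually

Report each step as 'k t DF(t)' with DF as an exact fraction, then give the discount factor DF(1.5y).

step 1 [0.5y] bond c/2=7/400: DF=(4032963/4000000 − 7/400·(0))/(1+7/400) = 9909/10000 ≈ 0.990900
step 2 [1y] zero: DF = P = 4921/5000 ≈ 0.984200
step 3 [1.5y] zero: DF = P = 4897/5000 ≈ 0.979400
step 4 [2y] swap r/2=391/39154: DF=(1 − 391/39154·(0.990900+0.984200+0.979400))/(1+391/39154) = 9609/10000 ≈ 0.960900

1 1/2 9909/10000
2 1 4921/5000
3 3/2 4897/5000
4 2 9609/10000
DF(1.5y) = 4897/5000 ≈ 0.979400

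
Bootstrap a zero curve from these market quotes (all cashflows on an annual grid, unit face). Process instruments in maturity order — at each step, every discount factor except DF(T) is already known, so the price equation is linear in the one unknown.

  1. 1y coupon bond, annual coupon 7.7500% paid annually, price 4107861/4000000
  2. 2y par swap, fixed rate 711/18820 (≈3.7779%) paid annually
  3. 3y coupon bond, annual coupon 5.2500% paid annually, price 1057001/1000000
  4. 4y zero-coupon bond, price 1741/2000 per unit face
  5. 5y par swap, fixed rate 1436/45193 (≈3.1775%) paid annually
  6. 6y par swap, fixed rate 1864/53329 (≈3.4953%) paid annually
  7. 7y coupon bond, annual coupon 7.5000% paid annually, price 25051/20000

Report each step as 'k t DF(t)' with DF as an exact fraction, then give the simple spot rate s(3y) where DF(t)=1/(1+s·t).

1 1 9531/10000
2 2 9289/10000
3 3 569/625
4 4 1741/2000
5 5 2141/2500
6 6 1017/1250
7 7 7931/10000
s(3y) = (1/(569/625) − 1)/(3) = 56/1707 ≈ 3.2806%

step 1 [1y] bond c/1=31/400: DF=(4107861/4000000 − 31/400·(0))/(1+31/400) = 9531/10000 ≈ 0.953100
step 2 [2y] swap r/1=711/18820: DF=(1 − 711/18820·(0.953100))/(1+711/18820) = 9289/10000 ≈ 0.928900
step 3 [3y] bond c/1=21/400: DF=(1057001/1000000 − 21/400·(0.953100+0.928900))/(1+21/400) = 569/625 ≈ 0.910400
step 4 [4y] zero: DF = P = 1741/2000 ≈ 0.870500
step 5 [5y] swap r/1=1436/45193: DF=(1 − 1436/45193·(0.953100+0.928900+0.910400+0.870500))/(1+1436/45193) = 2141/2500 ≈ 0.856400
step 6 [6y] swap r/1=1864/53329: DF=(1 − 1864/53329·(0.953100+0.928900+0.910400+0.870500+0.856400))/(1+1864/53329) = 1017/1250 ≈ 0.813600
step 7 [7y] bond c/1=3/40: DF=(25051/20000 − 3/40·(0.953100+0.928900+0.910400+0.870500+0.856400+0.813600))/(1+3/40) = 7931/10000 ≈ 0.793100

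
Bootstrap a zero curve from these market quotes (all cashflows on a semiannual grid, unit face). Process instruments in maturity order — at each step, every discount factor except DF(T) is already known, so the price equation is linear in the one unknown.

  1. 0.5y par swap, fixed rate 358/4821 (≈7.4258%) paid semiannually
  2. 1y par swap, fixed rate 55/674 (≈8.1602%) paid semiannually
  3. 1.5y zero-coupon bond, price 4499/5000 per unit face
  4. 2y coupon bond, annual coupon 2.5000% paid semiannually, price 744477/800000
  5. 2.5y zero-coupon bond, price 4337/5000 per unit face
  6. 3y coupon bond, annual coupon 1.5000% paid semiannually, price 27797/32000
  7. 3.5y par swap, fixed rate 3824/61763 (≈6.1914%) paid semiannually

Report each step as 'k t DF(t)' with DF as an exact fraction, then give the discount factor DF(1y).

step 1 [0.5y] swap r/2=179/4821: DF=(1 − 179/4821·(0))/(1+179/4821) = 4821/5000 ≈ 0.964200
step 2 [1y] swap r/2=55/1348: DF=(1 − 55/1348·(0.964200))/(1+55/1348) = 923/1000 ≈ 0.923000
step 3 [1.5y] zero: DF = P = 4499/5000 ≈ 0.899800
step 4 [2y] bond c/2=1/80: DF=(744477/800000 − 1/80·(0.964200+0.923000+0.899800))/(1+1/80) = 8847/10000 ≈ 0.884700
step 5 [2.5y] zero: DF = P = 4337/5000 ≈ 0.867400
step 6 [3y] bond c/2=3/400: DF=(27797/32000 − 3/400·(0.964200+0.923000+0.899800+0.884700+0.867400))/(1+3/400) = 2071/2500 ≈ 0.828400
step 7 [3.5y] swap r/2=1912/61763: DF=(1 − 1912/61763·(0.964200+0.923000+0.899800+0.884700+0.867400+0.828400))/(1+1912/61763) = 1011/1250 ≈ 0.808800

1 1/2 4821/5000
2 1 923/1000
3 3/2 4499/5000
4 2 8847/10000
5 5/2 4337/5000
6 3 2071/2500
7 7/2 1011/1250
DF(1y) = 923/1000 ≈ 0.923000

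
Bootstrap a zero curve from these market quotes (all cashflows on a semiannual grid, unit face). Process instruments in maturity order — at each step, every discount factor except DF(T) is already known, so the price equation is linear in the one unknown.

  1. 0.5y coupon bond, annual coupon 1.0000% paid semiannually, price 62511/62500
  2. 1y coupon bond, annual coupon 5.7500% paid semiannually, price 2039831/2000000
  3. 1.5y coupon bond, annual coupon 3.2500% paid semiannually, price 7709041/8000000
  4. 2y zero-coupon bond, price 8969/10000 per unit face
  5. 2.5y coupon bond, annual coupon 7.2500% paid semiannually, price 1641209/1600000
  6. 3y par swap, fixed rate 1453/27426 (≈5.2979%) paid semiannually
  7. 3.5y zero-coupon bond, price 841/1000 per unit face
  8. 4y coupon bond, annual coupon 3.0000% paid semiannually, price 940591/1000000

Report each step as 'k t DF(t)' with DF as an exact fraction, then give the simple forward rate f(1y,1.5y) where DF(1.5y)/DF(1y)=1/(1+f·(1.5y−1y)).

step 1 [0.5y] bond c/2=1/200: DF=(62511/62500 − 1/200·(0))/(1+1/200) = 622/625 ≈ 0.995200
step 2 [1y] bond c/2=23/800: DF=(2039831/2000000 − 23/800·(0.995200))/(1+23/800) = 2409/2500 ≈ 0.963600
step 3 [1.5y] bond c/2=13/800: DF=(7709041/8000000 − 13/800·(0.995200+0.963600))/(1+13/800) = 9169/10000 ≈ 0.916900
step 4 [2y] zero: DF = P = 8969/10000 ≈ 0.896900
step 5 [2.5y] bond c/2=29/800: DF=(1641209/1600000 − 29/800·(0.995200+0.963600+0.916900+0.896900))/(1+29/800) = 8579/10000 ≈ 0.857900
step 6 [3y] swap r/2=1453/54852: DF=(1 − 1453/54852·(0.995200+0.963600+0.916900+0.896900+0.857900))/(1+1453/54852) = 8547/10000 ≈ 0.854700
step 7 [3.5y] zero: DF = P = 841/1000 ≈ 0.841000
step 8 [4y] bond c/2=3/200: DF=(940591/1000000 − 3/200·(0.995200+0.963600+0.916900+0.896900+0.857900+0.854700+0.841000))/(1+3/200) = 2083/2500 ≈ 0.833200

1 1/2 622/625
2 1 2409/2500
3 3/2 9169/10000
4 2 8969/10000
5 5/2 8579/10000
6 3 8547/10000
7 7/2 841/1000
8 4 2083/2500
f(1y,1.5y) = ((2409/2500)/(9169/10000) − 1)/(1/2) = 934/9169 ≈ 10.1865%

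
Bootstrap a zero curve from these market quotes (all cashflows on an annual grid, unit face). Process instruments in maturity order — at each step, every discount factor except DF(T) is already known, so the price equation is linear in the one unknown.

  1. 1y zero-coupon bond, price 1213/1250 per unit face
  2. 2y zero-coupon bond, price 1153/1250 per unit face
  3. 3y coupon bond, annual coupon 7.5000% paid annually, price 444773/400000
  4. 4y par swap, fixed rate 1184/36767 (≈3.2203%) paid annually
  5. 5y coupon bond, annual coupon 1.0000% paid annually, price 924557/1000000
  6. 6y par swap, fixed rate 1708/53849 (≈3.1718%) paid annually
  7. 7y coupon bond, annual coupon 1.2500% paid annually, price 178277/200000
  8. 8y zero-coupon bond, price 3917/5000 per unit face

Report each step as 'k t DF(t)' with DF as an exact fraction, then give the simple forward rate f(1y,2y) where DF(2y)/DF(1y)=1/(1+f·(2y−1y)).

1 1 1213/1250
2 2 1153/1250
3 3 9023/10000
4 4 551/625
5 5 879/1000
6 6 2073/2500
7 7 8139/10000
8 8 3917/5000
f(1y,2y) = ((1213/1250)/(1153/1250) − 1)/(1) = 60/1153 ≈ 5.2038%

step 1 [1y] zero: DF = P = 1213/1250 ≈ 0.970400
step 2 [2y] zero: DF = P = 1153/1250 ≈ 0.922400
step 3 [3y] bond c/1=3/40: DF=(444773/400000 − 3/40·(0.970400+0.922400))/(1+3/40) = 9023/10000 ≈ 0.902300
step 4 [4y] swap r/1=1184/36767: DF=(1 − 1184/36767·(0.970400+0.922400+0.902300))/(1+1184/36767) = 551/625 ≈ 0.881600
step 5 [5y] bond c/1=1/100: DF=(924557/1000000 − 1/100·(0.970400+0.922400+0.902300+0.881600))/(1+1/100) = 879/1000 ≈ 0.879000
step 6 [6y] swap r/1=1708/53849: DF=(1 − 1708/53849·(0.970400+0.922400+0.902300+0.881600+0.879000))/(1+1708/53849) = 2073/2500 ≈ 0.829200
step 7 [7y] bond c/1=1/80: DF=(178277/200000 − 1/80·(0.970400+0.922400+0.902300+0.881600+0.879000+0.829200))/(1+1/80) = 8139/10000 ≈ 0.813900
step 8 [8y] zero: DF = P = 3917/5000 ≈ 0.783400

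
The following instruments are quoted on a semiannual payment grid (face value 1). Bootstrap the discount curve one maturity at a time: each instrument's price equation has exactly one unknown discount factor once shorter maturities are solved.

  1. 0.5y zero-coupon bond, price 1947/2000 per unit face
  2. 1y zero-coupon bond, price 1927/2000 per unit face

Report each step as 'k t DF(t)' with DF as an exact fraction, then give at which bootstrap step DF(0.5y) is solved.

step 1 [0.5y] zero: DF = P = 1947/2000 ≈ 0.973500
step 2 [1y] zero: DF = P = 1927/2000 ≈ 0.963500

1 1/2 1947/2000
2 1 1927/2000
DF(0.5y) is solved at step 1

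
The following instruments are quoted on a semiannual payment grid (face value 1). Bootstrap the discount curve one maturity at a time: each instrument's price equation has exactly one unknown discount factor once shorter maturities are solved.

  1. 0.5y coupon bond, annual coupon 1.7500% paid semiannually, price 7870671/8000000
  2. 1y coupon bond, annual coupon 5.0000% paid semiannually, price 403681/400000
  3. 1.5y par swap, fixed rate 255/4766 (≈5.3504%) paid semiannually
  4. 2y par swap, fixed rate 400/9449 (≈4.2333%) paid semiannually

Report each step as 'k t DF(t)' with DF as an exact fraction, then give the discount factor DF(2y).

1 1/2 9753/10000
2 1 1201/1250
3 3/2 1847/2000
4 2 23/25
DF(2y) = 23/25 ≈ 0.920000

step 1 [0.5y] bond c/2=7/800: DF=(7870671/8000000 − 7/800·(0))/(1+7/800) = 9753/10000 ≈ 0.975300
step 2 [1y] bond c/2=1/40: DF=(403681/400000 − 1/40·(0.975300))/(1+1/40) = 1201/1250 ≈ 0.960800
step 3 [1.5y] swap r/2=255/9532: DF=(1 − 255/9532·(0.975300+0.960800))/(1+255/9532) = 1847/2000 ≈ 0.923500
step 4 [2y] swap r/2=200/9449: DF=(1 − 200/9449·(0.975300+0.960800+0.923500))/(1+200/9449) = 23/25 ≈ 0.920000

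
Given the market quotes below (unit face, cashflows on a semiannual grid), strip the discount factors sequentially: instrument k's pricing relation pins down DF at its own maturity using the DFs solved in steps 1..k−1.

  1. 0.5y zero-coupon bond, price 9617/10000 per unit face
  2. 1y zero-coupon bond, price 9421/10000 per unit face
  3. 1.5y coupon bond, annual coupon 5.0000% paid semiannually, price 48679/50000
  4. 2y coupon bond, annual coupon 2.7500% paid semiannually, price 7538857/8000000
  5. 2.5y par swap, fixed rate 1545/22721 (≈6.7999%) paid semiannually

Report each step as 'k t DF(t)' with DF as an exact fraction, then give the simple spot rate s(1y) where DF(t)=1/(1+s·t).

step 1 [0.5y] zero: DF = P = 9617/10000 ≈ 0.961700
step 2 [1y] zero: DF = P = 9421/10000 ≈ 0.942100
step 3 [1.5y] bond c/2=1/40: DF=(48679/50000 − 1/40·(0.961700+0.942100))/(1+1/40) = 4517/5000 ≈ 0.903400
step 4 [2y] bond c/2=11/800: DF=(7538857/8000000 − 11/800·(0.961700+0.942100+0.903400))/(1+11/800) = 1783/2000 ≈ 0.891500
step 5 [2.5y] swap r/2=1545/45442: DF=(1 − 1545/45442·(0.961700+0.942100+0.903400+0.891500))/(1+1545/45442) = 1691/2000 ≈ 0.845500

1 1/2 9617/10000
2 1 9421/10000
3 3/2 4517/5000
4 2 1783/2000
5 5/2 1691/2000
s(1y) = (1/(9421/10000) − 1)/(1) = 579/9421 ≈ 6.1458%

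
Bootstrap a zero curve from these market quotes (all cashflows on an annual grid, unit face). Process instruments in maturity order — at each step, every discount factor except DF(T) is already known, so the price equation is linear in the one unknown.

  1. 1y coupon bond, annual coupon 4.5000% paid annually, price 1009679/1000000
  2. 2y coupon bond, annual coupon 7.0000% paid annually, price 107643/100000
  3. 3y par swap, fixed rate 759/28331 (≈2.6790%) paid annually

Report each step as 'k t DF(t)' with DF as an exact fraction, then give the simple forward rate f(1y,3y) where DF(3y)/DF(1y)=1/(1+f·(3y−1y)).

step 1 [1y] bond c/1=9/200: DF=(1009679/1000000 − 9/200·(0))/(1+9/200) = 4831/5000 ≈ 0.966200
step 2 [2y] bond c/1=7/100: DF=(107643/100000 − 7/100·(0.966200))/(1+7/100) = 2357/2500 ≈ 0.942800
step 3 [3y] swap r/1=759/28331: DF=(1 − 759/28331·(0.966200+0.942800))/(1+759/28331) = 9241/10000 ≈ 0.924100

1 1 4831/5000
2 2 2357/2500
3 3 9241/10000
f(1y,3y) = ((4831/5000)/(9241/10000) − 1)/(2) = 421/18482 ≈ 2.2779%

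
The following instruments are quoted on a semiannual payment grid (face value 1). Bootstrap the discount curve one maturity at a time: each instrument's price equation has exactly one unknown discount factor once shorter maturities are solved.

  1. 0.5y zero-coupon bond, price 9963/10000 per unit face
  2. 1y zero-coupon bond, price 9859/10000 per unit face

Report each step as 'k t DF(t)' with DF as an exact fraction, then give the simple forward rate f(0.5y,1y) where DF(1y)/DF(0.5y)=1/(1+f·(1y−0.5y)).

1 1/2 9963/10000
2 1 9859/10000
f(0.5y,1y) = ((9963/10000)/(9859/10000) − 1)/(1/2) = 208/9859 ≈ 2.1097%

step 1 [0.5y] zero: DF = P = 9963/10000 ≈ 0.996300
step 2 [1y] zero: DF = P = 9859/10000 ≈ 0.985900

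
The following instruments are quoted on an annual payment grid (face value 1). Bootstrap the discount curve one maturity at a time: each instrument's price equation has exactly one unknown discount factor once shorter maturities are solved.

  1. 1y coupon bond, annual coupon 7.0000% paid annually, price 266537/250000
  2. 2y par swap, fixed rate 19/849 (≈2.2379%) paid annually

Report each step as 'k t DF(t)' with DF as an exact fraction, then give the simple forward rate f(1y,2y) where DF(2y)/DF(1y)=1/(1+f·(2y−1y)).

1 1 2491/2500
2 2 9563/10000
f(1y,2y) = ((2491/2500)/(9563/10000) − 1)/(1) = 401/9563 ≈ 4.1932%

step 1 [1y] bond c/1=7/100: DF=(266537/250000 − 7/100·(0))/(1+7/100) = 2491/2500 ≈ 0.996400
step 2 [2y] swap r/1=19/849: DF=(1 − 19/849·(0.996400))/(1+19/849) = 9563/10000 ≈ 0.956300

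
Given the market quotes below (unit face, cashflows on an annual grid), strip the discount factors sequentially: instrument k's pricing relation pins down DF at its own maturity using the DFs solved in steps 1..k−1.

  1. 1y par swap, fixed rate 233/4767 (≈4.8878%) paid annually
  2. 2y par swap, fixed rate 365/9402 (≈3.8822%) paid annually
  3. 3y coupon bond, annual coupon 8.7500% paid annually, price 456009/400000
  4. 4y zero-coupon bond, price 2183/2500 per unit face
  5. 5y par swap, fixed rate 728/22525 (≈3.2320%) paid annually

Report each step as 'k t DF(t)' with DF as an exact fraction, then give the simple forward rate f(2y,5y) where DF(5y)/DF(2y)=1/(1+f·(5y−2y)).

1 1 4767/5000
2 2 927/1000
3 3 897/1000
4 4 2183/2500
5 5 534/625
f(2y,5y) = ((927/1000)/(534/625) − 1)/(3) = 121/4272 ≈ 2.8324%

step 1 [1y] swap r/1=233/4767: DF=(1 − 233/4767·(0))/(1+233/4767) = 4767/5000 ≈ 0.953400
step 2 [2y] swap r/1=365/9402: DF=(1 − 365/9402·(0.953400))/(1+365/9402) = 927/1000 ≈ 0.927000
step 3 [3y] bond c/1=7/80: DF=(456009/400000 − 7/80·(0.953400+0.927000))/(1+7/80) = 897/1000 ≈ 0.897000
step 4 [4y] zero: DF = P = 2183/2500 ≈ 0.873200
step 5 [5y] swap r/1=728/22525: DF=(1 − 728/22525·(0.953400+0.927000+0.897000+0.873200))/(1+728/22525) = 534/625 ≈ 0.854400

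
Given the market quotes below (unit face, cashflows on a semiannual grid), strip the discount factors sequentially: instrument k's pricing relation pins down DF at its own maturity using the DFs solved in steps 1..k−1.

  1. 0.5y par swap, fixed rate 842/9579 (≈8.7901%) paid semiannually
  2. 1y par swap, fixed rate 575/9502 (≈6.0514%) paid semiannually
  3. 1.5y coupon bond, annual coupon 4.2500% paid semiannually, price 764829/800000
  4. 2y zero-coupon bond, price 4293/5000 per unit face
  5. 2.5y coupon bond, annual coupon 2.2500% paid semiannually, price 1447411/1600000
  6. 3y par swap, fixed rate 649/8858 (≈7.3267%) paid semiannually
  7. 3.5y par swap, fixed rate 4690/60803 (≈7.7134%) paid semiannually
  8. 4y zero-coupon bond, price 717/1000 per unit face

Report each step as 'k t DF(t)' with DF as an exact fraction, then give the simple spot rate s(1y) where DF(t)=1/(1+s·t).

1 1/2 9579/10000
2 1 377/400
3 3/2 4483/5000
4 2 4293/5000
5 5/2 8539/10000
6 3 8053/10000
7 7/2 1531/2000
8 4 717/1000
s(1y) = (1/(377/400) − 1)/(1) = 23/377 ≈ 6.1008%

step 1 [0.5y] swap r/2=421/9579: DF=(1 − 421/9579·(0))/(1+421/9579) = 9579/10000 ≈ 0.957900
step 2 [1y] swap r/2=575/19004: DF=(1 − 575/19004·(0.957900))/(1+575/19004) = 377/400 ≈ 0.942500
step 3 [1.5y] bond c/2=17/800: DF=(764829/800000 − 17/800·(0.957900+0.942500))/(1+17/800) = 4483/5000 ≈ 0.896600
step 4 [2y] zero: DF = P = 4293/5000 ≈ 0.858600
step 5 [2.5y] bond c/2=9/800: DF=(1447411/1600000 − 9/800·(0.957900+0.942500+0.896600+0.858600))/(1+9/800) = 8539/10000 ≈ 0.853900
step 6 [3y] swap r/2=649/17716: DF=(1 − 649/17716·(0.957900+0.942500+0.896600+0.858600+0.853900))/(1+649/17716) = 8053/10000 ≈ 0.805300
step 7 [3.5y] swap r/2=2345/60803: DF=(1 − 2345/60803·(0.957900+0.942500+0.896600+0.858600+0.853900+0.805300))/(1+2345/60803) = 1531/2000 ≈ 0.765500
step 8 [4y] zero: DF = P = 717/1000 ≈ 0.717000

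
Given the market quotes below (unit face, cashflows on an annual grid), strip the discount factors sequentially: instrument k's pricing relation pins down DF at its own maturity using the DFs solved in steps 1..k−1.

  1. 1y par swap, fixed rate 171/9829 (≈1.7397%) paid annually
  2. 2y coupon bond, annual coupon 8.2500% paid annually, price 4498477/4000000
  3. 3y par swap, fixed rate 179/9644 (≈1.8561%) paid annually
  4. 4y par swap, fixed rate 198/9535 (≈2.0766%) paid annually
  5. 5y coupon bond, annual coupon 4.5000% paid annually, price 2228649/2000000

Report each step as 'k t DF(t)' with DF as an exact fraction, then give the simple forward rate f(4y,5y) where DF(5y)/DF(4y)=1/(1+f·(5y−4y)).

1 1 9829/10000
2 2 241/250
3 3 9463/10000
4 4 1151/1250
5 5 9021/10000
f(4y,5y) = ((1151/1250)/(9021/10000) − 1)/(1) = 187/9021 ≈ 2.0729%

step 1 [1y] swap r/1=171/9829: DF=(1 − 171/9829·(0))/(1+171/9829) = 9829/10000 ≈ 0.982900
step 2 [2y] bond c/1=33/400: DF=(4498477/4000000 − 33/400·(0.982900))/(1+33/400) = 241/250 ≈ 0.964000
step 3 [3y] swap r/1=179/9644: DF=(1 − 179/9644·(0.982900+0.964000))/(1+179/9644) = 9463/10000 ≈ 0.946300
step 4 [4y] swap r/1=198/9535: DF=(1 − 198/9535·(0.982900+0.964000+0.946300))/(1+198/9535) = 1151/1250 ≈ 0.920800
step 5 [5y] bond c/1=9/200: DF=(2228649/2000000 − 9/200·(0.982900+0.964000+0.946300+0.920800))/(1+9/200) = 9021/10000 ≈ 0.902100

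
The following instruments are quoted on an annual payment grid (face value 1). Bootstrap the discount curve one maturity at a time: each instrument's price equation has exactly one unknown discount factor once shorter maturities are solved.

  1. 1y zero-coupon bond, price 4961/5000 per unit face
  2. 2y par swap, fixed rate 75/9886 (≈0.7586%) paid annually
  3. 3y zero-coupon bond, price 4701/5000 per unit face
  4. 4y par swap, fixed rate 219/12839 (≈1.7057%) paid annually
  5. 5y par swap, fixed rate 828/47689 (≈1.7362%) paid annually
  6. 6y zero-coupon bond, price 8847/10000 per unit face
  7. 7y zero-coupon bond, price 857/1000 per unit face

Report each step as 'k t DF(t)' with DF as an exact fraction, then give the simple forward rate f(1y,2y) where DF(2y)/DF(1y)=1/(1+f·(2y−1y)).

step 1 [1y] zero: DF = P = 4961/5000 ≈ 0.992200
step 2 [2y] swap r/1=75/9886: DF=(1 − 75/9886·(0.992200))/(1+75/9886) = 197/200 ≈ 0.985000
step 3 [3y] zero: DF = P = 4701/5000 ≈ 0.940200
step 4 [4y] swap r/1=219/12839: DF=(1 − 219/12839·(0.992200+0.985000+0.940200))/(1+219/12839) = 9343/10000 ≈ 0.934300
step 5 [5y] swap r/1=828/47689: DF=(1 − 828/47689·(0.992200+0.985000+0.940200+0.934300))/(1+828/47689) = 2293/2500 ≈ 0.917200
step 6 [6y] zero: DF = P = 8847/10000 ≈ 0.884700
step 7 [7y] zero: DF = P = 857/1000 ≈ 0.857000

1 1 4961/5000
2 2 197/200
3 3 4701/5000
4 4 9343/10000
5 5 2293/2500
6 6 8847/10000
7 7 857/1000
f(1y,2y) = ((4961/5000)/(197/200) − 1)/(1) = 36/4925 ≈ 0.7310%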